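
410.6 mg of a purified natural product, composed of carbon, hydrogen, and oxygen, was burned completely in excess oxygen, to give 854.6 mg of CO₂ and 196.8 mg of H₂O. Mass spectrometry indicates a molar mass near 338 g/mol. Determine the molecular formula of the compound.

C16H18O8

mol C = 0.8546 g CO₂ ÷ 44.009 g/mol = 0.019419 mol
mol H = 2 × 0.1968 g H₂O ÷ 18.015 g/mol = 0.021848 mol
mass O = 0.4106 − (0.23324 + 0.022023) = 0.15534 g → mol O = 0.15534 ÷ 15.999 = 0.0097092 mol
Divide by the smallest (0.0097092 mol): C 2.000, H 2.250, O 1.000
Multiplying each by 4 gives whole numbers: C 8.00, H 9.00, O 4.00
Empirical formula: C8H9O4
Empirical-formula mass = 169.16 g/mol; 338 ÷ 169.16 ≈ 2, so the molecular formula is C16H18O8.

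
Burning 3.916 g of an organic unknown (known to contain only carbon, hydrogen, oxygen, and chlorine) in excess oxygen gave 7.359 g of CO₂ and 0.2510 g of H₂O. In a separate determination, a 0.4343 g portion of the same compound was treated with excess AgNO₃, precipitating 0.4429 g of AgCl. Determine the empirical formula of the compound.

C6HClO2

mol C = 7.359 g CO₂ ÷ 44.009 g/mol = 0.16722 mol
mol H = 2 × 0.2510 g H₂O ÷ 18.015 g/mol = 0.027866 mol
From the AgCl data: mol Cl per gram of compound = (0.4429 ÷ 143.318) ÷ 0.4343 = 0.0071157 mol/g, so in the 3.916 g combustion sample mol Cl = 0.027865 mol
mass O = 3.916 − (2.0084 + 0.028089 + 0.98781) = 0.89167 g → mol O = 0.89167 ÷ 15.999 = 0.055733 mol
Divide by the smallest (0.027865 mol): C 6.001, H 1.000, Cl 1.000, O 2.000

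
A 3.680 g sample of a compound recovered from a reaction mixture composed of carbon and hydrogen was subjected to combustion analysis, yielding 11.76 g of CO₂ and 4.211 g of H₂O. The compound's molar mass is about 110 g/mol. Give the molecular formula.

C8H14

mol C = 11.76 g CO₂ ÷ 44.009 g/mol = 0.26722 mol
mol H = 2 × 4.211 g H₂O ÷ 18.015 g/mol = 0.46750 mol
Divide by the smallest (0.26722 mol): C 1.000, H 1.750
Multiplying each by 4 gives whole numbers: C 4.00, H 7.00
Empirical formula: C4H7
Empirical-formula mass = 55.10 g/mol; 110 ÷ 55.10 ≈ 2, so the molecular formula is C8H14.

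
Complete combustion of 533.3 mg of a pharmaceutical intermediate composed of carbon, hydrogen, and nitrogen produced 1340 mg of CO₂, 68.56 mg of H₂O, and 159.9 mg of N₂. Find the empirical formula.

mol C = 1.340 g CO₂ ÷ 44.009 g/mol = 0.030448 mol
mol H = 2 × 0.06856 g H₂O ÷ 18.015 g/mol = 0.0076114 mol
mol N = 2 × 0.1599 g N₂ ÷ 28.014 g/mol = 0.011416 mol
Divide by the smallest (0.0076114 mol): C 4.000, H 1.000, N 1.500
Multiplying each by 2 gives whole numbers: C 8.00, H 2.00, N 3.00

C8H2N3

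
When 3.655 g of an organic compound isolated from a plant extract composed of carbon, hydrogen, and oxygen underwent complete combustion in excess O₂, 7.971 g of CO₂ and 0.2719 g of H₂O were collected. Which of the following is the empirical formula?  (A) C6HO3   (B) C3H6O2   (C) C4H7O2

mol C = 7.971 g CO₂ ÷ 44.009 g/mol = 0.18112 mol
mol H = 2 × 0.2719 g H₂O ÷ 18.015 g/mol = 0.030186 mol
mass O = 3.655 − (2.1755 + 0.030427) = 1.4491 g → mol O = 1.4491 ÷ 15.999 = 0.090575 mol
Divide by the smallest (0.030186 mol): C 6.000, H 1.000, O 3.001

(A) C6HO3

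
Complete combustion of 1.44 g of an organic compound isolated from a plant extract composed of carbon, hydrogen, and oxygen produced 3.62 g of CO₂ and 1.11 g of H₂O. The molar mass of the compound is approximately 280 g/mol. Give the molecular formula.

mol C = 3.62 g CO₂ ÷ 44.009 g/mol = 0.08226 mol
mol H = 2 × 1.11 g H₂O ÷ 18.015 g/mol = 0.1232 mol
mass O = 1.44 − (0.9880 + 0.1242) = 0.3278 g → mol O = 0.3278 ÷ 15.999 = 0.02049 mol
Divide by the smallest (0.02049 mol): C 4.015, H 6.014, O 1.000
Empirical formula: C4H6O
Empirical-formula mass = 70.09 g/mol; 280 ÷ 70.09 ≈ 4, so the molecular formula is C16H24O4.

C16H24O4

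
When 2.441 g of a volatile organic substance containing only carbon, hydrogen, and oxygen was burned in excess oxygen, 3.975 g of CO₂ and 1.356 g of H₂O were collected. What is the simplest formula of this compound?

mol C = 3.975 g CO₂ ÷ 44.009 g/mol = 0.090322 mol
mol H = 2 × 1.356 g H₂O ÷ 18.015 g/mol = 0.15054 mol
mass O = 2.441 − (1.0849 + 0.15175) = 1.2044 g → mol O = 1.2044 ÷ 15.999 = 0.075279 mol
Divide by the smallest (0.075279 mol): C 1.200, H 2.000, O 1.000
Multiplying each by 5 gives whole numbers: C 6.00, H 10.00, O 5.00

C6H10O5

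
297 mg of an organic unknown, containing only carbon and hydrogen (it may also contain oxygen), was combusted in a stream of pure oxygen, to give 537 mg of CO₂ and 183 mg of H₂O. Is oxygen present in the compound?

mol C = 0.537 g CO₂ ÷ 44.009 g/mol = 0.01220 mol
mol H = 2 × 0.183 g H₂O ÷ 18.015 g/mol = 0.02032 mol
C and H account for only 0.1670 g of the 0.297 g sample; the remaining 0.1300 g must be oxygen.

yes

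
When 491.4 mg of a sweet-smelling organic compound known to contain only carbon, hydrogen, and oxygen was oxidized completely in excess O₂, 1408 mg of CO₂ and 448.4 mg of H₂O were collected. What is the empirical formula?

C9H14O

mol C = 1.408 g CO₂ ÷ 44.009 g/mol = 0.031993 mol
mol H = 2 × 0.4484 g H₂O ÷ 18.015 g/mol = 0.049781 mol
mass O = 0.4914 − (0.38427 + 0.050179) = 0.056948 g → mol O = 0.056948 ÷ 15.999 = 0.0035594 mol
Divide by the smallest (0.0035594 mol): C 8.988, H 13.986, O 1.000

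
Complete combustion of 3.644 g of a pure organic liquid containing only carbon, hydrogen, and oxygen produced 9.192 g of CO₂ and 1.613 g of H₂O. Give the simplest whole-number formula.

C7H6O2

mol C = 9.192 g CO₂ ÷ 44.009 g/mol = 0.20887 mol
mol H = 2 × 1.613 g H₂O ÷ 18.015 g/mol = 0.17907 mol
mass O = 3.644 − (2.5087 + 0.18051) = 0.95480 g → mol O = 0.95480 ÷ 15.999 = 0.059679 mol
Divide by the smallest (0.059679 mol): C 3.500, H 3.001, O 1.000
Multiplying each by 2 gives whole numbers: C 7.00, H 6.00, O 2.00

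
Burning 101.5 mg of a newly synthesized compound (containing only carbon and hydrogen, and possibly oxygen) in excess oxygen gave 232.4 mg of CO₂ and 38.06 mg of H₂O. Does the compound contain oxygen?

mol C = 0.2324 g CO₂ ÷ 44.009 g/mol = 0.0052807 mol
mol H = 2 × 0.03806 g H₂O ÷ 18.015 g/mol = 0.0042254 mol
C and H account for only 0.067686 g of the 0.1015 g sample; the remaining 0.033814 g must be oxygen.

yes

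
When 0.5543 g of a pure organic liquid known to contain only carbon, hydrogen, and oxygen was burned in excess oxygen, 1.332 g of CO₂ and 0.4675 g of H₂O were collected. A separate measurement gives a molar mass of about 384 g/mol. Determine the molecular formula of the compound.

C21H36O6

mol C = 1.332 g CO₂ ÷ 44.009 g/mol = 0.030267 mol
mol H = 2 × 0.4675 g H₂O ÷ 18.015 g/mol = 0.051901 mol
mass O = 0.5543 − (0.36353 + 0.052316) = 0.13845 g → mol O = 0.13845 ÷ 15.999 = 0.0086538 mol
Divide by the smallest (0.0086538 mol): C 3.497, H 5.997, O 1.000
Multiplying each by 2 gives whole numbers: C 6.99, H 11.99, O 2.00
Empirical formula: C7H12O2
Empirical-formula mass = 128.17 g/mol; 384 ÷ 128.17 ≈ 3, so the molecular formula is C21H36O6.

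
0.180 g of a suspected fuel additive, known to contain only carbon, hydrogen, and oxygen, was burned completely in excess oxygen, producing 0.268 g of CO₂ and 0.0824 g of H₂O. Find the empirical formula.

C2H3O2

mol C = 0.268 g CO₂ ÷ 44.009 g/mol = 0.006090 mol
mol H = 2 × 0.0824 g H₂O ÷ 18.015 g/mol = 0.009148 mol
mass O = 0.180 − (0.07314 + 0.009221) = 0.09764 g → mol O = 0.09764 ÷ 15.999 = 0.006103 mol
Divide by the smallest (0.006090 mol): C 1.000, H 1.502, O 1.002
Multiplying each by 2 gives whole numbers: C 2.00, H 3.00, O 2.00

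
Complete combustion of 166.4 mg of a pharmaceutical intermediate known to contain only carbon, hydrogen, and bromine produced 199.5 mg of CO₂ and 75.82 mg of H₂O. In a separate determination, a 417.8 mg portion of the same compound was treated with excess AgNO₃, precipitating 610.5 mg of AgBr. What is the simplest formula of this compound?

mol C = 0.1995 g CO₂ ÷ 44.009 g/mol = 0.0045332 mol
mol H = 2 × 0.07582 g H₂O ÷ 18.015 g/mol = 0.0084174 mol
From the AgBr data: mol Br per gram of compound = (0.6105 ÷ 187.772) ÷ 0.4178 = 0.0077819 mol/g, so in the 0.1664 g combustion sample mol Br = 0.0012949 mol
Divide by the smallest (0.0012949 mol): C 3.501, H 6.500, Br 1.000
Multiplying each by 2 gives whole numbers: C 7.00, H 13.00, Br 2.00

C7H13Br2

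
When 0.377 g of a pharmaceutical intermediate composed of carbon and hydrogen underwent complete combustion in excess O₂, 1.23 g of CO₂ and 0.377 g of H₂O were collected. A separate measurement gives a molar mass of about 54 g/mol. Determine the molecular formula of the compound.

mol C = 1.23 g CO₂ ÷ 44.009 g/mol = 0.02795 mol
mol H = 2 × 0.377 g H₂O ÷ 18.015 g/mol = 0.04185 mol
Divide by the smallest (0.02795 mol): C 1.000, H 1.498
Multiplying each by 2 gives whole numbers: C 2.00, H 3.00
Empirical formula: C2H3
Empirical-formula mass = 27.05 g/mol; 54 ÷ 27.05 ≈ 2, so the molecular formula is C4H6.

C4H6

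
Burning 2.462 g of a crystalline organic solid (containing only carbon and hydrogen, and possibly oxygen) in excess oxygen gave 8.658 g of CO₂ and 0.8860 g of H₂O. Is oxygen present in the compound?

no

mol C = 8.658 g CO₂ ÷ 44.009 g/mol = 0.19673 mol
mol H = 2 × 0.8860 g H₂O ÷ 18.015 g/mol = 0.098362 mol
C and H together account for 2.4621 g — essentially the entire 2.462 g sample — so the compound contains no oxygen.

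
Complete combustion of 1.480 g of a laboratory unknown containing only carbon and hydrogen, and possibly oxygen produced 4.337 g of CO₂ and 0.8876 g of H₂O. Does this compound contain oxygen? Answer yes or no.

yes

mol C = 4.337 g CO₂ ÷ 44.009 g/mol = 0.098548 mol
mol H = 2 × 0.8876 g H₂O ÷ 18.015 g/mol = 0.098540 mol
C and H account for only 1.2830 g of the 1.480 g sample; the remaining 0.19701 g must be oxygen.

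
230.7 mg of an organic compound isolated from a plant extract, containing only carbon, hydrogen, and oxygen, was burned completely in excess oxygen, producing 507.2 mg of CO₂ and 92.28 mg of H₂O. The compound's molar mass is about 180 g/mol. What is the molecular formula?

C9H8O4

mol C = 0.5072 g CO₂ ÷ 44.009 g/mol = 0.011525 mol
mol H = 2 × 0.09228 g H₂O ÷ 18.015 g/mol = 0.010245 mol
mass O = 0.2307 − (0.13843 + 0.010327) = 0.081947 g → mol O = 0.081947 ÷ 15.999 = 0.0051220 mol
Divide by the smallest (0.0051220 mol): C 2.250, H 2.000, O 1.000
Multiplying each by 4 gives whole numbers: C 9.00, H 8.00, O 4.00
Empirical formula: C9H8O4
Empirical-formula mass = 180.16 g/mol; 180 ÷ 180.16 ≈ 1, so the molecular formula is C9H8O4.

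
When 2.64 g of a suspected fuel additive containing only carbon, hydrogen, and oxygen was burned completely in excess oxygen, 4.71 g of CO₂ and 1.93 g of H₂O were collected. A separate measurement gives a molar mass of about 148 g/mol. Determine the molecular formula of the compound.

mol C = 4.71 g CO₂ ÷ 44.009 g/mol = 0.1070 mol
mol H = 2 × 1.93 g H₂O ÷ 18.015 g/mol = 0.2143 mol
mass O = 2.64 − (1.285 + 0.2160) = 1.139 g → mol O = 1.139 ÷ 15.999 = 0.07116 mol
Divide by the smallest (0.07116 mol): C 1.504, H 3.011, O 1.000
Multiplying each by 2 gives whole numbers: C 3.01, H 6.02, O 2.00
Empirical formula: C3H6O2
Empirical-formula mass = 74.08 g/mol; 148 ÷ 74.08 ≈ 2, so the molecular formula is C6H12O4.

C6H12O4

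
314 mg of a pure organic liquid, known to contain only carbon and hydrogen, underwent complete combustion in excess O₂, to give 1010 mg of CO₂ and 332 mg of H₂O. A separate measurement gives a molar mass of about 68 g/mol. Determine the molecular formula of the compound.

C5H8

mol C = 1.01 g CO₂ ÷ 44.009 g/mol = 0.02295 mol
mol H = 2 × 0.332 g H₂O ÷ 18.015 g/mol = 0.03686 mol
Divide by the smallest (0.02295 mol): C 1.000, H 1.606
Multiplying each by 5 gives whole numbers: C 5.00, H 8.03
Empirical formula: C5H8
Empirical-formula mass = 68.12 g/mol; 68 ÷ 68.12 ≈ 1, so the molecular formula is C5H8.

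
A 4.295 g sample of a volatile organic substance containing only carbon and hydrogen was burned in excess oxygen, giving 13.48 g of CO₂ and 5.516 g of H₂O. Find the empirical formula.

CH2

mol C = 13.48 g CO₂ ÷ 44.009 g/mol = 0.30630 mol
mol H = 2 × 5.516 g H₂O ÷ 18.015 g/mol = 0.61238 mol
Divide by the smallest (0.30630 mol): C 1.000, H 1.999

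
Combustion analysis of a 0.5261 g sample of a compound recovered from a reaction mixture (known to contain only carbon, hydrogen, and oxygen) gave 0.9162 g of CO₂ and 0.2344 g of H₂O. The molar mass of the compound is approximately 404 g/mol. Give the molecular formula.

mol C = 0.9162 g CO₂ ÷ 44.009 g/mol = 0.020818 mol
mol H = 2 × 0.2344 g H₂O ÷ 18.015 g/mol = 0.026023 mol
mass O = 0.5261 − (0.25005 + 0.026231) = 0.24982 g → mol O = 0.24982 ÷ 15.999 = 0.015615 mol
Divide by the smallest (0.015615 mol): C 1.333, H 1.667, O 1.000
Multiplying each by 3 gives whole numbers: C 4.00, H 5.00, O 3.00
Empirical formula: C4H5O3
Empirical-formula mass = 101.08 g/mol; 404 ÷ 101.08 ≈ 4, so the molecular formula is C16H20O12.

C16H20O12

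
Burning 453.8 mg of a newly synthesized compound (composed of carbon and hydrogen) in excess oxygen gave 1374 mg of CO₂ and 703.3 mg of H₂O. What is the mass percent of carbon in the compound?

82.63%

mol C = 1.374 g CO₂ ÷ 44.009 g/mol = 0.031221 mol
mol H = 2 × 0.7033 g H₂O ÷ 18.015 g/mol = 0.078079 mol
mass % C = 0.37499 g ÷ 0.4538 g × 100%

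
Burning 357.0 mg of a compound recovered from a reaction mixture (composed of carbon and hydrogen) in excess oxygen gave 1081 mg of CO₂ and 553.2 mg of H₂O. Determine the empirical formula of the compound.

mol C = 1.081 g CO₂ ÷ 44.009 g/mol = 0.024563 mol
mol H = 2 × 0.5532 g H₂O ÷ 18.015 g/mol = 0.061415 mol
Divide by the smallest (0.024563 mol): C 1.000, H 2.500
Multiplying each by 2 gives whole numbers: C 2.00, H 5.00

C2H5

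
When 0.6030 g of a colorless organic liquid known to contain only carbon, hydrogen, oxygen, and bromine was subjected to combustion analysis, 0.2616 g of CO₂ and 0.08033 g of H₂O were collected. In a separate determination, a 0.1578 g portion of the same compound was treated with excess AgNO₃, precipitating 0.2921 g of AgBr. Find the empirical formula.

mol C = 0.2616 g CO₂ ÷ 44.009 g/mol = 0.0059442 mol
mol H = 2 × 0.08033 g H₂O ÷ 18.015 g/mol = 0.0089181 mol
From the AgBr data: mol Br per gram of compound = (0.2921 ÷ 187.772) ÷ 0.1578 = 0.0098581 mol/g, so in the 0.6030 g combustion sample mol Br = 0.0059444 mol
mass O = 0.6030 − (0.071396 + 0.0089895 + 0.47498) = 0.047630 g → mol O = 0.047630 ÷ 15.999 = 0.0029770 mol
Divide by the smallest (0.0029770 mol): C 1.997, H 2.996, Br 1.997, O 1.000

C2H3Br2O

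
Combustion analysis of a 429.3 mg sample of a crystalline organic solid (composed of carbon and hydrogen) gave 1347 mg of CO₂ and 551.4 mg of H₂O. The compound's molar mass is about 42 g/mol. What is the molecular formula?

C3H6

mol C = 1.347 g CO₂ ÷ 44.009 g/mol = 0.030607 mol
mol H = 2 × 0.5514 g H₂O ÷ 18.015 g/mol = 0.061216 mol
Divide by the smallest (0.030607 mol): C 1.000, H 2.000
Empirical formula: CH2
Empirical-formula mass = 14.03 g/mol; 42 ÷ 14.03 ≈ 3, so the molecular formula is C3H6.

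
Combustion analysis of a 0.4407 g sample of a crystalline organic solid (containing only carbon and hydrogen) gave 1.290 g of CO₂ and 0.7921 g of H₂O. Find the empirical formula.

CH3

mol C = 1.290 g CO₂ ÷ 44.009 g/mol = 0.029312 mol
mol H = 2 × 0.7921 g H₂O ÷ 18.015 g/mol = 0.087938 mol
Divide by the smallest (0.029312 mol): C 1.000, H 3.000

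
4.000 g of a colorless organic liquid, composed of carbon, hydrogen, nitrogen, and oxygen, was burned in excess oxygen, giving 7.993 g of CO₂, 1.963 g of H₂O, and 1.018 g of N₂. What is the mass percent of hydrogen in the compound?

mol C = 7.993 g CO₂ ÷ 44.009 g/mol = 0.18162 mol
mol H = 2 × 1.963 g H₂O ÷ 18.015 g/mol = 0.21793 mol
mol N = 2 × 1.018 g N₂ ÷ 28.014 g/mol = 0.072678 mol
mass O = 4.000 − (2.1815 + 0.21967 + 1.0180) = 0.58087 g → mol O = 0.58087 ÷ 15.999 = 0.036306 mol
mass % H = 0.21967 g ÷ 4.000 g × 100%

5.49%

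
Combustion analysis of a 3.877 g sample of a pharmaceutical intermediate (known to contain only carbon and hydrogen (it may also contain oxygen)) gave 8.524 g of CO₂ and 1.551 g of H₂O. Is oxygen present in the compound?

yes

mol C = 8.524 g CO₂ ÷ 44.009 g/mol = 0.19369 mol
mol H = 2 × 1.551 g H₂O ÷ 18.015 g/mol = 0.17219 mol
C and H account for only 2.4999 g of the 3.877 g sample; the remaining 1.3771 g must be oxygen.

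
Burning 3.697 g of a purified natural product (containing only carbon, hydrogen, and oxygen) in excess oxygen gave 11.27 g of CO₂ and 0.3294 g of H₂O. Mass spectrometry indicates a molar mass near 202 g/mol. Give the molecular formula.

mol C = 11.27 g CO₂ ÷ 44.009 g/mol = 0.25608 mol
mol H = 2 × 0.3294 g H₂O ÷ 18.015 g/mol = 0.036570 mol
mass O = 3.697 − (3.0758 + 0.036862) = 0.58431 g → mol O = 0.58431 ÷ 15.999 = 0.036522 mol
Divide by the smallest (0.036522 mol): C 7.012, H 1.001, O 1.000
Empirical formula: C7HO
Empirical-formula mass = 101.08 g/mol; 202 ÷ 101.08 ≈ 2, so the molecular formula is C14H2O2.

C14H2O2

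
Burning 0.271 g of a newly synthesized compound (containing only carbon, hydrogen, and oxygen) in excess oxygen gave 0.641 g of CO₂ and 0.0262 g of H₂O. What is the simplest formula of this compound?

C5HO2

mol C = 0.641 g CO₂ ÷ 44.009 g/mol = 0.01457 mol
mol H = 2 × 0.0262 g H₂O ÷ 18.015 g/mol = 0.002909 mol
mass O = 0.271 − (0.1749 + 0.002932) = 0.09313 g → mol O = 0.09313 ÷ 15.999 = 0.005821 mol
Divide by the smallest (0.002909 mol): C 5.007, H 1.000, O 2.001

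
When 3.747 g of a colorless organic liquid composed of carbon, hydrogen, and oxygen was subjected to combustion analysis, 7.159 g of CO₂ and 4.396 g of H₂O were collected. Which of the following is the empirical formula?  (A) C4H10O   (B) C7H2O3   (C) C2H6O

mol C = 7.159 g CO₂ ÷ 44.009 g/mol = 0.16267 mol
mol H = 2 × 4.396 g H₂O ÷ 18.015 g/mol = 0.48804 mol
mass O = 3.747 − (1.9538 + 0.49194) = 1.3012 g → mol O = 1.3012 ÷ 15.999 = 0.081331 mol
Divide by the smallest (0.081331 mol): C 2.000, H 6.001, O 1.000

(C) C2H6O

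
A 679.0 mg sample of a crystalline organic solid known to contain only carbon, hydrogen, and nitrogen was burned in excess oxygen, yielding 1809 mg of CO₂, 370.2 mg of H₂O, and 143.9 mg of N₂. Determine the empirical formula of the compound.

C4H4N

mol C = 1.809 g CO₂ ÷ 44.009 g/mol = 0.041105 mol
mol H = 2 × 0.3702 g H₂O ÷ 18.015 g/mol = 0.041099 mol
mol N = 2 × 0.1439 g N₂ ÷ 28.014 g/mol = 0.010273 mol
Divide by the smallest (0.010273 mol): C 4.001, H 4.001, N 1.000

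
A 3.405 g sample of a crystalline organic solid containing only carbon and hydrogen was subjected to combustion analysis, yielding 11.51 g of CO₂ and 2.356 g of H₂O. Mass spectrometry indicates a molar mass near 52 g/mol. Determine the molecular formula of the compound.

mol C = 11.51 g CO₂ ÷ 44.009 g/mol = 0.26154 mol
mol H = 2 × 2.356 g H₂O ÷ 18.015 g/mol = 0.26156 mol
Divide by the smallest (0.26154 mol): C 1.000, H 1.000
Empirical formula: CH
Empirical-formula mass = 13.02 g/mol; 52 ÷ 13.02 ≈ 4, so the molecular formula is C4H4.

C4H4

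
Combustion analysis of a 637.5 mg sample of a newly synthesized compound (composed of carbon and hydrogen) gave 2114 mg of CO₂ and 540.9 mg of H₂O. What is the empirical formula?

mol C = 2.114 g CO₂ ÷ 44.009 g/mol = 0.048036 mol
mol H = 2 × 0.5409 g H₂O ÷ 18.015 g/mol = 0.060050 mol
Divide by the smallest (0.048036 mol): C 1.000, H 1.250
Multiplying each by 4 gives whole numbers: C 4.00, H 5.00

C4H5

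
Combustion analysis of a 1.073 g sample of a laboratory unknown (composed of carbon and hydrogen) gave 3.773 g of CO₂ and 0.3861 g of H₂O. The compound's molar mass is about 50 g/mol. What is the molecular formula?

mol C = 3.773 g CO₂ ÷ 44.009 g/mol = 0.085732 mol
mol H = 2 × 0.3861 g H₂O ÷ 18.015 g/mol = 0.042864 mol
Divide by the smallest (0.042864 mol): C 2.000, H 1.000
Empirical formula: C2H
Empirical-formula mass = 25.03 g/mol; 50 ÷ 25.03 ≈ 2, so the molecular formula is C4H2.

C4H2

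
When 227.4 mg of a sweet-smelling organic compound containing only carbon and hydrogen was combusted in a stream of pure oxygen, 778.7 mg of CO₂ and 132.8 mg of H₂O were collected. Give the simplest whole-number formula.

mol C = 0.7787 g CO₂ ÷ 44.009 g/mol = 0.017694 mol
mol H = 2 × 0.1328 g H₂O ÷ 18.015 g/mol = 0.014743 mol
Divide by the smallest (0.014743 mol): C 1.200, H 1.000
Multiplying each by 5 gives whole numbers: C 6.00, H 5.00

C6H5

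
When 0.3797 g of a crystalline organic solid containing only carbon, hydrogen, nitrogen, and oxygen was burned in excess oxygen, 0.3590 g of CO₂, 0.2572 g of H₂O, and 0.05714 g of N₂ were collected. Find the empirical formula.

mol C = 0.3590 g CO₂ ÷ 44.009 g/mol = 0.0081574 mol
mol H = 2 × 0.2572 g H₂O ÷ 18.015 g/mol = 0.028554 mol
mol N = 2 × 0.05714 g N₂ ÷ 28.014 g/mol = 0.0040794 mol
mass O = 0.3797 − (0.097979 + 0.028782 + 0.057140) = 0.19580 g → mol O = 0.19580 ÷ 15.999 = 0.012238 mol
Divide by the smallest (0.0040794 mol): C 2.000, H 7.000, N 1.000, O 3.000

C2H7NO3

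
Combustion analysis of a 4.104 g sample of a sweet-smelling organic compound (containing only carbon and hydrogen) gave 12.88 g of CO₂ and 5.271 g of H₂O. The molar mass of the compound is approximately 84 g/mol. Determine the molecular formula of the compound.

mol C = 12.88 g CO₂ ÷ 44.009 g/mol = 0.29267 mol
mol H = 2 × 5.271 g H₂O ÷ 18.015 g/mol = 0.58518 mol
Divide by the smallest (0.29267 mol): C 1.000, H 1.999
Empirical formula: CH2
Empirical-formula mass = 14.03 g/mol; 84 ÷ 14.03 ≈ 6, so the molecular formula is C6H12.

C6H12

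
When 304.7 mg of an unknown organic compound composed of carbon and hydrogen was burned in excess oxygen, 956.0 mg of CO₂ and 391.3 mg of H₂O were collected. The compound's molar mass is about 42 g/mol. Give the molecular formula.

mol C = 0.9560 g CO₂ ÷ 44.009 g/mol = 0.021723 mol
mol H = 2 × 0.3913 g H₂O ÷ 18.015 g/mol = 0.043442 mol
Divide by the smallest (0.021723 mol): C 1.000, H 2.000
Empirical formula: CH2
Empirical-formula mass = 14.03 g/mol; 42 ÷ 14.03 ≈ 3, so the molecular formula is C3H6.

C3H6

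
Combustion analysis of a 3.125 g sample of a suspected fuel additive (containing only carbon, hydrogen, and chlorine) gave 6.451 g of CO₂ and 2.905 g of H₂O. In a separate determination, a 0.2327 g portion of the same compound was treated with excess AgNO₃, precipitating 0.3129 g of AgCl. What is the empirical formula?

C5H11Cl

mol C = 6.451 g CO₂ ÷ 44.009 g/mol = 0.14658 mol
mol H = 2 × 2.905 g H₂O ÷ 18.015 g/mol = 0.32251 mol
From the AgCl data: mol Cl per gram of compound = (0.3129 ÷ 143.318) ÷ 0.2327 = 0.0093823 mol/g, so in the 3.125 g combustion sample mol Cl = 0.029320 mol
Divide by the smallest (0.029320 mol): C 5.000, H 11.000, Cl 1.000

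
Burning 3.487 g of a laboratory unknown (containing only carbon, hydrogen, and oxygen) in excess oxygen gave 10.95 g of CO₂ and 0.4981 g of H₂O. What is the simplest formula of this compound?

mol C = 10.95 g CO₂ ÷ 44.009 g/mol = 0.24881 mol
mol H = 2 × 0.4981 g H₂O ÷ 18.015 g/mol = 0.055298 mol
mass O = 3.487 − (2.9885 + 0.055741) = 0.44277 g → mol O = 0.44277 ÷ 15.999 = 0.027675 mol
Divide by the smallest (0.027675 mol): C 8.991, H 1.998, O 1.000

C9H2O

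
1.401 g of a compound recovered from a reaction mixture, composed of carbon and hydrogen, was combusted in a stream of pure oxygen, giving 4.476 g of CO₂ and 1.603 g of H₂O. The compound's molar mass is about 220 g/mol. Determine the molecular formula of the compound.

C16H28

mol C = 4.476 g CO₂ ÷ 44.009 g/mol = 0.10171 mol
mol H = 2 × 1.603 g H₂O ÷ 18.015 g/mol = 0.17796 mol
Divide by the smallest (0.10171 mol): C 1.000, H 1.750
Multiplying each by 4 gives whole numbers: C 4.00, H 7.00
Empirical formula: C4H7
Empirical-formula mass = 55.10 g/mol; 220 ÷ 55.10 ≈ 4, so the molecular formula is C16H28.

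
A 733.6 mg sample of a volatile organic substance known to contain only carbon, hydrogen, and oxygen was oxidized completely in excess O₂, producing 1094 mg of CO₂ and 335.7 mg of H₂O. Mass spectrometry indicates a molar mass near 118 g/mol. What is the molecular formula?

mol C = 1.094 g CO₂ ÷ 44.009 g/mol = 0.024859 mol
mol H = 2 × 0.3357 g H₂O ÷ 18.015 g/mol = 0.037269 mol
mass O = 0.7336 − (0.29858 + 0.037567) = 0.39746 g → mol O = 0.39746 ÷ 15.999 = 0.024843 mol
Divide by the smallest (0.024843 mol): C 1.001, H 1.500, O 1.000
Multiplying each by 2 gives whole numbers: C 2.00, H 3.00, O 2.00
Empirical formula: C2H3O2
Empirical-formula mass = 59.04 g/mol; 118 ÷ 59.04 ≈ 2, so the molecular formula is C4H6O4.

C4H6O4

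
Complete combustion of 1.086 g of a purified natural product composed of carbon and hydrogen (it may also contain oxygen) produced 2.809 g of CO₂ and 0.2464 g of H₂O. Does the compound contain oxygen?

mol C = 2.809 g CO₂ ÷ 44.009 g/mol = 0.063828 mol
mol H = 2 × 0.2464 g H₂O ÷ 18.015 g/mol = 0.027355 mol
C and H account for only 0.79421 g of the 1.086 g sample; the remaining 0.29179 g must be oxygen.

yes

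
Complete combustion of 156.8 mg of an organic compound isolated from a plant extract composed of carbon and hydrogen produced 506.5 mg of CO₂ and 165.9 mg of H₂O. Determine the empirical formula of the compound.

mol C = 0.5065 g CO₂ ÷ 44.009 g/mol = 0.011509 mol
mol H = 2 × 0.1659 g H₂O ÷ 18.015 g/mol = 0.018418 mol
Divide by the smallest (0.011509 mol): C 1.000, H 1.600
Multiplying each by 5 gives whole numbers: C 5.00, H 8.00

C5H8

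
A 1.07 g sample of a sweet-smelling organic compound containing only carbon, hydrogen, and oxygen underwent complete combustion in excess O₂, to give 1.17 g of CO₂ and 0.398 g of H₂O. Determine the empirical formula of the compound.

mol C = 1.17 g CO₂ ÷ 44.009 g/mol = 0.02659 mol
mol H = 2 × 0.398 g H₂O ÷ 18.015 g/mol = 0.04419 mol
mass O = 1.07 − (0.3193 + 0.04454) = 0.7061 g → mol O = 0.7061 ÷ 15.999 = 0.04414 mol
Divide by the smallest (0.02659 mol): C 1.000, H 1.662, O 1.660
Multiplying each by 3 gives whole numbers: C 3.00, H 4.99, O 4.98

C3H5O5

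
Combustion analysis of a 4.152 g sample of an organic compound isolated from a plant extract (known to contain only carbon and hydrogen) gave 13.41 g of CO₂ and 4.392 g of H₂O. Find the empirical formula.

mol C = 13.41 g CO₂ ÷ 44.009 g/mol = 0.30471 mol
mol H = 2 × 4.392 g H₂O ÷ 18.015 g/mol = 0.48759 mol
Divide by the smallest (0.30471 mol): C 1.000, H 1.600
Multiplying each by 5 gives whole numbers: C 5.00, H 8.00

C5H8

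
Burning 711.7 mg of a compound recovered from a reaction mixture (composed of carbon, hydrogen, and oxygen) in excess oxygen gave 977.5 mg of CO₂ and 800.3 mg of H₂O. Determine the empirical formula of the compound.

CH4O

mol C = 0.9775 g CO₂ ÷ 44.009 g/mol = 0.022211 mol
mol H = 2 × 0.8003 g H₂O ÷ 18.015 g/mol = 0.088848 mol
mass O = 0.7117 − (0.26678 + 0.089559) = 0.35536 g → mol O = 0.35536 ÷ 15.999 = 0.022211 mol
Divide by the smallest (0.022211 mol): C 1.000, H 4.000, O 1.000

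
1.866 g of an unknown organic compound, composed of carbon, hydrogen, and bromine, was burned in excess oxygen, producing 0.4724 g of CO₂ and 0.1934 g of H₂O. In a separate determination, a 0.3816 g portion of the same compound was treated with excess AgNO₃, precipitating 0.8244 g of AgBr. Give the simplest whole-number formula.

mol C = 0.4724 g CO₂ ÷ 44.009 g/mol = 0.010734 mol
mol H = 2 × 0.1934 g H₂O ÷ 18.015 g/mol = 0.021471 mol
From the AgBr data: mol Br per gram of compound = (0.8244 ÷ 187.772) ÷ 0.3816 = 0.011505 mol/g, so in the 1.866 g combustion sample mol Br = 0.021469 mol
Divide by the smallest (0.010734 mol): C 1.000, H 2.000, Br 2.000

CH2Br2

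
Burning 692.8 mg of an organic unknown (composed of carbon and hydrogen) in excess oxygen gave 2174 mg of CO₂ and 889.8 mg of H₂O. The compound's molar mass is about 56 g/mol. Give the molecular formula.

C4H8

mol C = 2.174 g CO₂ ÷ 44.009 g/mol = 0.049399 mol
mol H = 2 × 0.8898 g H₂O ÷ 18.015 g/mol = 0.098784 mol
Divide by the smallest (0.049399 mol): C 1.000, H 2.000
Empirical formula: CH2
Empirical-formula mass = 14.03 g/mol; 56 ÷ 14.03 ≈ 4, so the molecular formula is C4H8.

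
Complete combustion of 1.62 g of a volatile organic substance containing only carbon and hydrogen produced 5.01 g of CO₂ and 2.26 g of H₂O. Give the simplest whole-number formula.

C5H11

mol C = 5.01 g CO₂ ÷ 44.009 g/mol = 0.1138 mol
mol H = 2 × 2.26 g H₂O ÷ 18.015 g/mol = 0.2509 mol
Divide by the smallest (0.1138 mol): C 1.000, H 2.204
Multiplying each by 5 gives whole numbers: C 5.00, H 11.02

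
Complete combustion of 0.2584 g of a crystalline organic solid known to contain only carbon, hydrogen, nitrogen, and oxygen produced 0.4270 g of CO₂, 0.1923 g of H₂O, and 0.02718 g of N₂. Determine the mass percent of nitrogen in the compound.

10.52%

mol C = 0.4270 g CO₂ ÷ 44.009 g/mol = 0.0097026 mol
mol H = 2 × 0.1923 g H₂O ÷ 18.015 g/mol = 0.021349 mol
mol N = 2 × 0.02718 g N₂ ÷ 28.014 g/mol = 0.0019405 mol
mass O = 0.2584 − (0.11654 + 0.021520 + 0.027180) = 0.093163 g → mol O = 0.093163 ÷ 15.999 = 0.0058230 mol
mass % N = 0.027180 g ÷ 0.2584 g × 100%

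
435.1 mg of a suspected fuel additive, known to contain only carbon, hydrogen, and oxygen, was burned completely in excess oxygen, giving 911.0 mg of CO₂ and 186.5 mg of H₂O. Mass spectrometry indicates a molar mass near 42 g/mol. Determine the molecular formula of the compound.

mol C = 0.9110 g CO₂ ÷ 44.009 g/mol = 0.020700 mol
mol H = 2 × 0.1865 g H₂O ÷ 18.015 g/mol = 0.020705 mol
mass O = 0.4351 − (0.24863 + 0.020871) = 0.16560 g → mol O = 0.16560 ÷ 15.999 = 0.010351 mol
Divide by the smallest (0.010351 mol): C 2.000, H 2.000, O 1.000
Empirical formula: C2H2O
Empirical-formula mass = 42.04 g/mol; 42 ÷ 42.04 ≈ 1, so the molecular formula is C2H2O.

C2H2O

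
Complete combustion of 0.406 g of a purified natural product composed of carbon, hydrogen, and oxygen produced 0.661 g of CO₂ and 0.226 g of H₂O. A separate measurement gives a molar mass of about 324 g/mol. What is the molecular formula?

C12H20O10

mol C = 0.661 g CO₂ ÷ 44.009 g/mol = 0.01502 mol
mol H = 2 × 0.226 g H₂O ÷ 18.015 g/mol = 0.02509 mol
mass O = 0.406 − (0.1804 + 0.02529) = 0.2003 g → mol O = 0.2003 ÷ 15.999 = 0.01252 mol
Divide by the smallest (0.01252 mol): C 1.200, H 2.004, O 1.000
Multiplying each by 5 gives whole numbers: C 6.00, H 10.02, O 5.00
Empirical formula: C6H10O5
Empirical-formula mass = 162.14 g/mol; 324 ÷ 162.14 ≈ 2, so the molecular formula is C12H20O10.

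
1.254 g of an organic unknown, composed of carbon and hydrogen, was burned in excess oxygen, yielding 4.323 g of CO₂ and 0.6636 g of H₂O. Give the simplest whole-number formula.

C4H3

mol C = 4.323 g CO₂ ÷ 44.009 g/mol = 0.098230 mol
mol H = 2 × 0.6636 g H₂O ÷ 18.015 g/mol = 0.073672 mol
Divide by the smallest (0.073672 mol): C 1.333, H 1.000
Multiplying each by 3 gives whole numbers: C 4.00, H 3.00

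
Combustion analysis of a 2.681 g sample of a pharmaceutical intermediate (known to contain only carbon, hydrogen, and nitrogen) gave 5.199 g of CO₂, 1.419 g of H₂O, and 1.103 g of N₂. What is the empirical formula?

mol C = 5.199 g CO₂ ÷ 44.009 g/mol = 0.11813 mol
mol H = 2 × 1.419 g H₂O ÷ 18.015 g/mol = 0.15754 mol
mol N = 2 × 1.103 g N₂ ÷ 28.014 g/mol = 0.078746 mol
Divide by the smallest (0.078746 mol): C 1.500, H 2.001, N 1.000
Multiplying each by 2 gives whole numbers: C 3.00, H 4.00, N 2.00

C3H4N2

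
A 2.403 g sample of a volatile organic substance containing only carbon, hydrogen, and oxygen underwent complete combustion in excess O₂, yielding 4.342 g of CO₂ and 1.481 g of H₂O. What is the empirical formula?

mol C = 4.342 g CO₂ ÷ 44.009 g/mol = 0.098662 mol
mol H = 2 × 1.481 g H₂O ÷ 18.015 g/mol = 0.16442 mol
mass O = 2.403 − (1.1850 + 0.16573) = 1.0522 g → mol O = 1.0522 ÷ 15.999 = 0.065769 mol
Divide by the smallest (0.065769 mol): C 1.500, H 2.500, O 1.000
Multiplying each by 2 gives whole numbers: C 3.00, H 5.00, O 2.00

C3H5O2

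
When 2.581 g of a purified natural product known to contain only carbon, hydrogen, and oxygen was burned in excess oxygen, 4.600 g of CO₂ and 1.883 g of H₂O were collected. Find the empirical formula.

C3H6O2

mol C = 4.600 g CO₂ ÷ 44.009 g/mol = 0.10452 mol
mol H = 2 × 1.883 g H₂O ÷ 18.015 g/mol = 0.20905 mol
mass O = 2.581 − (1.2554 + 0.21072) = 1.1148 g → mol O = 1.1148 ÷ 15.999 = 0.069682 mol
Divide by the smallest (0.069682 mol): C 1.500, H 3.000, O 1.000
Multiplying each by 2 gives whole numbers: C 3.00, H 6.00, O 2.00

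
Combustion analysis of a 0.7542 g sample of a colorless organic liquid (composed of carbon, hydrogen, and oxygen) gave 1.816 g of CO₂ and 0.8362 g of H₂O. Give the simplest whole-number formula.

C4H9O

mol C = 1.816 g CO₂ ÷ 44.009 g/mol = 0.041264 mol
mol H = 2 × 0.8362 g H₂O ÷ 18.015 g/mol = 0.092834 mol
mass O = 0.7542 − (0.49563 + 0.093576) = 0.16500 g → mol O = 0.16500 ÷ 15.999 = 0.010313 mol
Divide by the smallest (0.010313 mol): C 4.001, H 9.002, O 1.000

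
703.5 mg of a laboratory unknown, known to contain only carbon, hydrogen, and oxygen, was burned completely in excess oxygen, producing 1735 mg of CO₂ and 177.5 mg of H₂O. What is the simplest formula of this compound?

C6H3O2

mol C = 1.735 g CO₂ ÷ 44.009 g/mol = 0.039424 mol
mol H = 2 × 0.1775 g H₂O ÷ 18.015 g/mol = 0.019706 mol
mass O = 0.7035 − (0.47352 + 0.019863) = 0.21012 g → mol O = 0.21012 ÷ 15.999 = 0.013133 mol
Divide by the smallest (0.013133 mol): C 3.002, H 1.500, O 1.000
Multiplying each by 2 gives whole numbers: C 6.00, H 3.00, O 2.00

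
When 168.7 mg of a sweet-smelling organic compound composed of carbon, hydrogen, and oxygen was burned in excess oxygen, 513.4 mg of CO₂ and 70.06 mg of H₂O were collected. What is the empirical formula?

C9H6O

mol C = 0.5134 g CO₂ ÷ 44.009 g/mol = 0.011666 mol
mol H = 2 × 0.07006 g H₂O ÷ 18.015 g/mol = 0.0077780 mol
mass O = 0.1687 − (0.14012 + 0.0078402) = 0.020742 g → mol O = 0.020742 ÷ 15.999 = 0.0012965 mol
Divide by the smallest (0.0012965 mol): C 8.998, H 5.999, O 1.000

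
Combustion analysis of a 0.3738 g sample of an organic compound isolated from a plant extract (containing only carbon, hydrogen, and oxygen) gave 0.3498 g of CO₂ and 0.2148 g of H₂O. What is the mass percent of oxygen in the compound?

mol C = 0.3498 g CO₂ ÷ 44.009 g/mol = 0.0079484 mol
mol H = 2 × 0.2148 g H₂O ÷ 18.015 g/mol = 0.023847 mol
mass O = 0.3738 − (0.095468 + 0.024038) = 0.25429 g → mol O = 0.25429 ÷ 15.999 = 0.015894 mol
mass % O = 0.25429 g ÷ 0.3738 g × 100%

68.03%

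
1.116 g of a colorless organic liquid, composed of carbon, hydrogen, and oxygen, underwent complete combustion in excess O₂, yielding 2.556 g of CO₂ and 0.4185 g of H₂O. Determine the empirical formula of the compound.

mol C = 2.556 g CO₂ ÷ 44.009 g/mol = 0.058079 mol
mol H = 2 × 0.4185 g H₂O ÷ 18.015 g/mol = 0.046461 mol
mass O = 1.116 − (0.69759 + 0.046833) = 0.37158 g → mol O = 0.37158 ÷ 15.999 = 0.023225 mol
Divide by the smallest (0.023225 mol): C 2.501, H 2.000, O 1.000
Multiplying each by 2 gives whole numbers: C 5.00, H 4.00, O 2.00

C5H4O2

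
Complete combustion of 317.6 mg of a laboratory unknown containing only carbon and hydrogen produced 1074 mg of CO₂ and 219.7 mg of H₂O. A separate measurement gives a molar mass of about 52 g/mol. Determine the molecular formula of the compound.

C4H4

mol C = 1.074 g CO₂ ÷ 44.009 g/mol = 0.024404 mol
mol H = 2 × 0.2197 g H₂O ÷ 18.015 g/mol = 0.024391 mol
Divide by the smallest (0.024391 mol): C 1.001, H 1.000
Empirical formula: CH
Empirical-formula mass = 13.02 g/mol; 52 ÷ 13.02 ≈ 4, so the molecular formula is C4H4.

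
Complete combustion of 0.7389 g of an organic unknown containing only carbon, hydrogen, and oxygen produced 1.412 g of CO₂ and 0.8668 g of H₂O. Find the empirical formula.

mol C = 1.412 g CO₂ ÷ 44.009 g/mol = 0.032084 mol
mol H = 2 × 0.8668 g H₂O ÷ 18.015 g/mol = 0.096231 mol
mass O = 0.7389 − (0.38537 + 0.097001) = 0.25653 g → mol O = 0.25653 ÷ 15.999 = 0.016034 mol
Divide by the smallest (0.016034 mol): C 2.001, H 6.002, O 1.000

C2H6O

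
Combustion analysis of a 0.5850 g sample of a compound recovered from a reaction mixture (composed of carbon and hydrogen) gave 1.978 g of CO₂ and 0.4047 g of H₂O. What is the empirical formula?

mol C = 1.978 g CO₂ ÷ 44.009 g/mol = 0.044945 mol
mol H = 2 × 0.4047 g H₂O ÷ 18.015 g/mol = 0.044929 mol
Divide by the smallest (0.044929 mol): C 1.000, H 1.000

CH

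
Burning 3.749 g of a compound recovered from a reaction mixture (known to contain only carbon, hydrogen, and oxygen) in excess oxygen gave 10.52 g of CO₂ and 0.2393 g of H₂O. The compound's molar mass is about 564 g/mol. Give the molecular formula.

mol C = 10.52 g CO₂ ÷ 44.009 g/mol = 0.23904 mol
mol H = 2 × 0.2393 g H₂O ÷ 18.015 g/mol = 0.026567 mol
mass O = 3.749 − (2.8711 + 0.026779) = 0.85109 g → mol O = 0.85109 ÷ 15.999 = 0.053196 mol
Divide by the smallest (0.026567 mol): C 8.998, H 1.000, O 2.002
Empirical formula: C9HO2
Empirical-formula mass = 141.10 g/mol; 564 ÷ 141.10 ≈ 4, so the molecular formula is C36H4O8.

C36H4O8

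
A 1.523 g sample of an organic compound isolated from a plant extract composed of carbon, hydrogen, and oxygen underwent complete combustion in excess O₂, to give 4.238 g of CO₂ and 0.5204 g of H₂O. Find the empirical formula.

C5H3O

mol C = 4.238 g CO₂ ÷ 44.009 g/mol = 0.096298 mol
mol H = 2 × 0.5204 g H₂O ÷ 18.015 g/mol = 0.057774 mol
mass O = 1.523 − (1.1566 + 0.058236) = 0.30812 g → mol O = 0.30812 ÷ 15.999 = 0.019259 mol
Divide by the smallest (0.019259 mol): C 5.000, H 3.000, O 1.000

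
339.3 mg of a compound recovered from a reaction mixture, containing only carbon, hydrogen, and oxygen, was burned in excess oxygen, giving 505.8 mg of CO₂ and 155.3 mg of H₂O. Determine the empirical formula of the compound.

mol C = 0.5058 g CO₂ ÷ 44.009 g/mol = 0.011493 mol
mol H = 2 × 0.1553 g H₂O ÷ 18.015 g/mol = 0.017241 mol
mass O = 0.3393 − (0.13804 + 0.017379) = 0.18388 g → mol O = 0.18388 ÷ 15.999 = 0.011493 mol
Divide by the smallest (0.011493 mol): C 1.000, H 1.500, O 1.000
Multiplying each by 2 gives whole numbers: C 2.00, H 3.00, O 2.00

C2H3O2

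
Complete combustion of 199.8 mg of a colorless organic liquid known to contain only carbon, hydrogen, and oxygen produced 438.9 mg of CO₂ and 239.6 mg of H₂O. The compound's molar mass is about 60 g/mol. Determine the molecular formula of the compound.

mol C = 0.4389 g CO₂ ÷ 44.009 g/mol = 0.0099730 mol
mol H = 2 × 0.2396 g H₂O ÷ 18.015 g/mol = 0.026600 mol
mass O = 0.1998 − (0.11979 + 0.026813) = 0.053202 g → mol O = 0.053202 ÷ 15.999 = 0.0033253 mol
Divide by the smallest (0.0033253 mol): C 2.999, H 7.999, O 1.000
Empirical formula: C3H8O
Empirical-formula mass = 60.10 g/mol; 60 ÷ 60.10 ≈ 1, so the molecular formula is C3H8O.

C3H8O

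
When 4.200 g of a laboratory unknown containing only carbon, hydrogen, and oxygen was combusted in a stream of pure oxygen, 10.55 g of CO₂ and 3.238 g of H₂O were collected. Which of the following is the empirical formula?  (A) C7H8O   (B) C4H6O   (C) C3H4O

(B) C4H6O

mol C = 10.55 g CO₂ ÷ 44.009 g/mol = 0.23972 mol
mol H = 2 × 3.238 g H₂O ÷ 18.015 g/mol = 0.35948 mol
mass O = 4.200 − (2.8793 + 0.36235) = 0.95832 g → mol O = 0.95832 ÷ 15.999 = 0.059899 mol
Divide by the smallest (0.059899 mol): C 4.002, H 6.001, O 1.000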